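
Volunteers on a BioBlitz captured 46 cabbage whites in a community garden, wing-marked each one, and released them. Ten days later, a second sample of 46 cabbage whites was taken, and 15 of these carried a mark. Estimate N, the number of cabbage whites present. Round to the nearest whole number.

The marked fraction in the recapture sample should equal the marked fraction in the population: 15/46 = 46/N.
N = (46 × 46) / 15 = 2116 / 15 ≈ 141.1 → 141

N ≈ 141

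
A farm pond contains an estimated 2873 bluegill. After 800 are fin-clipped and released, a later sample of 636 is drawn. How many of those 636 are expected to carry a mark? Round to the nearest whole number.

The marked fraction of the population is 800/2873, so in a sample of 636 expect C·(M/N) marked.
E[R] = 800 × 636 / 2873 = 508800 / 2873 ≈ 177.1 → 177

expected recaptures ≈ 177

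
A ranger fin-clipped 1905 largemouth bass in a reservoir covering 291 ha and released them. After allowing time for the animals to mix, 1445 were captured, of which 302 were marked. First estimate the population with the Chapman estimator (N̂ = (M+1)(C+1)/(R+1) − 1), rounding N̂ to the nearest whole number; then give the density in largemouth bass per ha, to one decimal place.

density ≈ 31.3 largemouth bass per ha

N̂ = 1906·1446/303 − 1 = 2756076/303 − 1 ≈ 9095.0 → 9095
Density = N̂ / area = 9095 / 291 ≈ 31.25 → 31.3 per ha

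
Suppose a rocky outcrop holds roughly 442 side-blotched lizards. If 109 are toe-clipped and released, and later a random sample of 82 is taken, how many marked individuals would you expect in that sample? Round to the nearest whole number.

The marked fraction of the population is 109/442, so in a sample of 82 expect C·(M/N) marked.
E[R] = 109 × 82 / 442 = 8938 / 442 ≈ 20.2 → 20

expected recaptures ≈ 20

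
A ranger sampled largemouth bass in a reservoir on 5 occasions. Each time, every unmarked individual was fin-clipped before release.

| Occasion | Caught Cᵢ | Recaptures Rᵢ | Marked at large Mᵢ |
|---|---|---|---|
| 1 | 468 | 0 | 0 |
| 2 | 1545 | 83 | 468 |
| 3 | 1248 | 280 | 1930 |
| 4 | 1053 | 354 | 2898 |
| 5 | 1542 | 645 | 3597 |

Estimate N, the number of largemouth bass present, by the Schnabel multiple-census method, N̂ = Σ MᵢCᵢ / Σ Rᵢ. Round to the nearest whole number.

N ≈ 8612

Σ MᵢCᵢ = 0·468 + 468·1545 + 1930·1248 + 2898·1053 + 3597·1542 = 0 + 723060 + 2408640 + 3051594 + 5546574 = 11729868
Σ Rᵢ = 0 + 83 + 280 + 354 + 645 = 1362
N̂ = 11729868 / 1362 ≈ 8612.2 → 8612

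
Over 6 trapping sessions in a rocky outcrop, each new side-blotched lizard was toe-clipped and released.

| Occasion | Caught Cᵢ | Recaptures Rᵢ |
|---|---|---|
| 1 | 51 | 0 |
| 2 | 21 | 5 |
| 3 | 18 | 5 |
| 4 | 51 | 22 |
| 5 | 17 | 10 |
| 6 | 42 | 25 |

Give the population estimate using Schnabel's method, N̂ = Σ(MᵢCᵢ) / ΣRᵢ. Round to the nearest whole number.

N ≈ 195

Marked at large before each occasion: Mᵢ = Σⱼ<ᵢ (Cⱼ − Rⱼ) → M1=0, M2=51, M3=67, M4=80, M5=109, M6=116
Σ MᵢCᵢ = 0·51 + 51·21 + 67·18 + 80·51 + 109·17 + 116·42 = 0 + 1071 + 1206 + 4080 + 1853 + 4872 = 13082
Σ Rᵢ = 0 + 5 + 5 + 22 + 10 + 25 = 67
N̂ = 13082 / 67 ≈ 195.3 → 195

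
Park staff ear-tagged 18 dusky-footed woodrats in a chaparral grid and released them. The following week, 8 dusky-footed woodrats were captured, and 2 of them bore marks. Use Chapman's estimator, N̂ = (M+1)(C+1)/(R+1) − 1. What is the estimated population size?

N = 56

N̂ = (18+1)(8+1)/(2+1) − 1 = 19·9/3 − 1
= 171/3 − 1 = 57 − 1 = 56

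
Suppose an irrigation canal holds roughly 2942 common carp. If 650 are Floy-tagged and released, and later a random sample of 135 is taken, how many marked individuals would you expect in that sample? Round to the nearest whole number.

expected recaptures ≈ 30

The marked fraction of the population is 650/2942, so in a sample of 135 expect C·(M/N) marked.
E[R] = 650 × 135 / 2942 = 87750 / 2942 ≈ 29.8 → 30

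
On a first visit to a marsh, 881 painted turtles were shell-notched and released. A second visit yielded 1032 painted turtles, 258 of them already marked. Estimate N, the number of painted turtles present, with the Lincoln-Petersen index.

N = 3524

N = (881 × 1032) / 258 = 909192 / 258 = 3524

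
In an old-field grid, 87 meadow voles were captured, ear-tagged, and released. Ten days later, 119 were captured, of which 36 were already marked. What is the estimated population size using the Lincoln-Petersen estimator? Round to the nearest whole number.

N = (87 × 119) / 36 = 10353 / 36 ≈ 287.6 → 288

N ≈ 288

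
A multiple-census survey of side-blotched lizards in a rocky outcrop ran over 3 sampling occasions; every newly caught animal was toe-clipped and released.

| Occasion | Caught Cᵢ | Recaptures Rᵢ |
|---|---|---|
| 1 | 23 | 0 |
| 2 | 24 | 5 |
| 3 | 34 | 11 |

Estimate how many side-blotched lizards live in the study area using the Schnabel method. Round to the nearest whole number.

Marked at large before each occasion: Mᵢ = Σⱼ<ᵢ (Cⱼ − Rⱼ) → M1=0, M2=23, M3=42
Σ MᵢCᵢ = 0·23 + 23·24 + 42·34 = 0 + 552 + 1428 = 1980
Σ Rᵢ = 0 + 5 + 11 = 16
N̂ = 1980 / 16 ≈ 123.8 → 124

N ≈ 124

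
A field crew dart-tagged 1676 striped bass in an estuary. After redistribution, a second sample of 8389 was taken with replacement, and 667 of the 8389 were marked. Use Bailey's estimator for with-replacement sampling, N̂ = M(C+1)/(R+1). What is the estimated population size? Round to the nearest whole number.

N ≈ 21,050

N̂ = 1676·(8389+1)/(667+1) = 1676·8390/668 = 14061640/668 ≈ 21050.4 → 21050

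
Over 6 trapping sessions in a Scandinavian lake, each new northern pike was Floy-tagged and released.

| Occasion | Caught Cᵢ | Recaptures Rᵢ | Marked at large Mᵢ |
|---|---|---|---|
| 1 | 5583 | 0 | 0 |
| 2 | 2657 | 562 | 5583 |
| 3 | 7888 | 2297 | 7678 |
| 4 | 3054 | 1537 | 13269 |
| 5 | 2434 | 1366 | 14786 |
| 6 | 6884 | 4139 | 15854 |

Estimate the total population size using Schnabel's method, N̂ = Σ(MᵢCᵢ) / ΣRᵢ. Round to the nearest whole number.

N ≈ 26,366

Σ MᵢCᵢ = 0·5583 + 5583·2657 + 7678·7888 + 13269·3054 + 14786·2434 + 15854·6884 = 0 + 14834031 + 60564064 + 40523526 + 35989124 + 109138936 = 261049681
Σ Rᵢ = 0 + 562 + 2297 + 1537 + 1366 + 4139 = 9901
N̂ = 261049681 / 9901 ≈ 26366.0 → 26366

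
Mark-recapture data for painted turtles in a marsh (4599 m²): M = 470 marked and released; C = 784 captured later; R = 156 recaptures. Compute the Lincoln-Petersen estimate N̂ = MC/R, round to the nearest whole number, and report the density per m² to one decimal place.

N̂ = 470·784/156 = 368480/156 ≈ 2362.1 → 2362
Density = N̂ / area = 2362 / 4599 ≈ 0.51 → 0.5 per m²

density ≈ 0.5 painted turtles per m²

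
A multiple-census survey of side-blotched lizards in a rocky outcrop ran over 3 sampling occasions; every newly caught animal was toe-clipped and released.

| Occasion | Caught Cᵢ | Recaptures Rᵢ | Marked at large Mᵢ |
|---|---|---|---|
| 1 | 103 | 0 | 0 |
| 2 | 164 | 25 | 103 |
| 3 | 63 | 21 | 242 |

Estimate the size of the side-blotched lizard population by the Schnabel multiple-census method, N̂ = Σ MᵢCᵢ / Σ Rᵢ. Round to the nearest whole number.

Σ MᵢCᵢ = 0·103 + 103·164 + 242·63 = 0 + 16892 + 15246 = 32138
Σ Rᵢ = 0 + 25 + 21 = 46
N̂ = 32138 / 46 ≈ 698.7 → 699

N ≈ 699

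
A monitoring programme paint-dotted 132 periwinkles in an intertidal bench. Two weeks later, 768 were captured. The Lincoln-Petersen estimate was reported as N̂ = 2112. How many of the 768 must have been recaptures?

From N = M·C/R: R = M·C / N = 132·768 / 2112 = 101376 / 2112 = 48.

R = 48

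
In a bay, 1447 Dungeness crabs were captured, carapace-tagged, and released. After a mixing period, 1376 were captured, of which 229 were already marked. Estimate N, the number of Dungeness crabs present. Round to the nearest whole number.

N ≈ 8695

N = (1447 × 1376) / 229 = 1991072 / 229 ≈ 8694.6 → 8695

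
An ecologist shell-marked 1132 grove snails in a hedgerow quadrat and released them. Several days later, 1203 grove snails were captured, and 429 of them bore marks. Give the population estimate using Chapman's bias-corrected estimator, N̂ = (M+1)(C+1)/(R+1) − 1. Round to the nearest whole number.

N̂ = (1132+1)(1203+1)/(429+1) − 1 = 1133·1204/430 − 1
= 1364132/430 − 1 ≈ 3172.4 − 1 ≈ 3171.4 → 3171

N ≈ 3171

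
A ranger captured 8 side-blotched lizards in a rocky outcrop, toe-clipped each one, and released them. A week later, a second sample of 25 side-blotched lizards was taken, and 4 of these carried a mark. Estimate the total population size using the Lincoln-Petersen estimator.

N = 50

N = (8 × 25) / 4 = 200 / 4 = 50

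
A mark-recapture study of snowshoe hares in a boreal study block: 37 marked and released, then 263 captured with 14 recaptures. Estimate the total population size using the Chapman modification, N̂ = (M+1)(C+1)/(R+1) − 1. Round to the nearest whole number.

N̂ = (37+1)(263+1)/(14+1) − 1 = 38·264/15 − 1
= 10032/15 − 1 ≈ 668.8 − 1 ≈ 667.8 → 668

N ≈ 668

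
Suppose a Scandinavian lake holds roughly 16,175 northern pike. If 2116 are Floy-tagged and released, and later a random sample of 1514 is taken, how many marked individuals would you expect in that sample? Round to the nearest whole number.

Expected recaptures E[R] = M·C / N.
E[R] = 2116 × 1514 / 16175 = 3203624 / 16175 ≈ 198.1 → 198

expected recaptures ≈ 198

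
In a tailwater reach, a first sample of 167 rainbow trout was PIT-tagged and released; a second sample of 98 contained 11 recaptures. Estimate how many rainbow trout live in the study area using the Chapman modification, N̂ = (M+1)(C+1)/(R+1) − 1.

N̂ = (167+1)(98+1)/(11+1) − 1 = 168·99/12 − 1
= 16632/12 − 1 = 1386 − 1 = 1385

N = 1385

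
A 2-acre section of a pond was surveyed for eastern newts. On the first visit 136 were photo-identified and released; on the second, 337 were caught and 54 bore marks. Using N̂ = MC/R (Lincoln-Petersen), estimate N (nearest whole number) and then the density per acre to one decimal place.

density ≈ 424.5 eastern newts per acre

N̂ = 136·337/54 = 45832/54 ≈ 848.7 → 849
Density = N̂ / area = 849 / 2 ≈ 424.50 → 424.5 per acre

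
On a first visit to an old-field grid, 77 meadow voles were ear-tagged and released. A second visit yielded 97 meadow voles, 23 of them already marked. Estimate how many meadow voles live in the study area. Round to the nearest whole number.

If marked individuals mix randomly, R/C ≈ M/N, giving N ≈ M·C/R.
N = (77 × 97) / 23 = 7469 / 23 ≈ 324.7 → 325

N ≈ 325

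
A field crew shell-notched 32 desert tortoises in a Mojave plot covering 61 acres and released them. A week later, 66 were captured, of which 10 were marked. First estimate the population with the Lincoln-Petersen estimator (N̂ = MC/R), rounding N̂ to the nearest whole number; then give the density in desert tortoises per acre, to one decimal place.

density ≈ 3.5 desert tortoises per acre

N̂ = 32·66/10 = 2112/10 ≈ 211.2 → 211
Density = N̂ / area = 211 / 61 ≈ 3.46 → 3.5 per acre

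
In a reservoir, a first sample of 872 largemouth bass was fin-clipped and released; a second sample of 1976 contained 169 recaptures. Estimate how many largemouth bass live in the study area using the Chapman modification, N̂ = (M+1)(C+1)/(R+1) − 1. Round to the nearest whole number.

N ≈ 10,151

N̂ = (872+1)(1976+1)/(169+1) − 1 = 873·1977/170 − 1
= 1725921/170 − 1 ≈ 10152.48 − 1 ≈ 10151.48 → 10151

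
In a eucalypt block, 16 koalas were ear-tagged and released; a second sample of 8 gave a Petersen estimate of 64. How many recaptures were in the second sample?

R = 2

From N = M·C/R: R = M·C / N = 16·8 / 64 = 128 / 64 = 2.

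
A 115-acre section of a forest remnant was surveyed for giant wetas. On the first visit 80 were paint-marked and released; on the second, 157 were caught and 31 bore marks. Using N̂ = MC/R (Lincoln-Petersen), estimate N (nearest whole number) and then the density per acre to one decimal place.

density ≈ 3.5 giant wetas per acre

N̂ = 80·157/31 = 12560/31 ≈ 405.2 → 405
Density = N̂ / area = 405 / 115 ≈ 3.52 → 3.5 per acre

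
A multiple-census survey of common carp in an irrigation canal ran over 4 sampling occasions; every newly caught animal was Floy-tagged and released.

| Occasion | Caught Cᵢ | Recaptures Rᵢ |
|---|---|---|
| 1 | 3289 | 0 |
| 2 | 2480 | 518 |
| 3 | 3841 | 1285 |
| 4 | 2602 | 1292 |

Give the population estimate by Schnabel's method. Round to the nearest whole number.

Marked at large before each occasion: Mᵢ = Σⱼ<ᵢ (Cⱼ − Rⱼ) → M1=0, M2=3289, M3=5251, M4=7807
Σ MᵢCᵢ = 0·3289 + 3289·2480 + 5251·3841 + 7807·2602 = 0 + 8156720 + 20169091 + 20313814 = 48639625
Σ Rᵢ = 0 + 518 + 1285 + 1292 = 3095
N̂ = 48639625 / 3095 ≈ 15715.5 → 15716

N ≈ 15,716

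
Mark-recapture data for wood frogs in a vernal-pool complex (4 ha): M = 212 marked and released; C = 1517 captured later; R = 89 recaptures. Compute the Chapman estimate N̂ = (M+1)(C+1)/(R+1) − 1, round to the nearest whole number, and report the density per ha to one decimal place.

N̂ = 213·1518/90 − 1 = 323334/90 − 1 ≈ 3591.6 → 3592
Density = N̂ / area = 3592 / 4 = 898.0 per ha

density ≈ 898.0 wood frogs per ha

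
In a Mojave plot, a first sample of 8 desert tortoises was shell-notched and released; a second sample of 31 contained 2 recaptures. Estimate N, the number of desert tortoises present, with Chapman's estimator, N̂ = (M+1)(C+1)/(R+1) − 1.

N̂ = (8+1)(31+1)/(2+1) − 1 = 9·32/3 − 1
= 288/3 − 1 = 96 − 1 = 95

N = 95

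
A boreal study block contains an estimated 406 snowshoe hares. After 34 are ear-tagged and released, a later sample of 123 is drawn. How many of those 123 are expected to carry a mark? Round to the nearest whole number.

Expected recaptures E[R] = M·C / N.
E[R] = 34 × 123 / 406 = 4182 / 406 ≈ 10.3 → 10

expected recaptures ≈ 10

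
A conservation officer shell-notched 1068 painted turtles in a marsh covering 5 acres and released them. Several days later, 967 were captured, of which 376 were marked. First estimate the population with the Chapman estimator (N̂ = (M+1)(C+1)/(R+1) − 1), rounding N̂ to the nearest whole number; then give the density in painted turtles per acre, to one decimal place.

N̂ = 1069·968/377 − 1 = 1034792/377 − 1 ≈ 2743.8 → 2744
Density = N̂ / area = 2744 / 5 ≈ 548.80 → 548.8 per acre

density ≈ 548.8 painted turtles per acre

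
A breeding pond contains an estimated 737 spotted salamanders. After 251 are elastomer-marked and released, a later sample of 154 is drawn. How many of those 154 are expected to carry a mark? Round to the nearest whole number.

Expected recaptures E[R] = M·C / N.
E[R] = 251 × 154 / 737 = 38654 / 737 ≈ 52.4 → 52

expected recaptures ≈ 52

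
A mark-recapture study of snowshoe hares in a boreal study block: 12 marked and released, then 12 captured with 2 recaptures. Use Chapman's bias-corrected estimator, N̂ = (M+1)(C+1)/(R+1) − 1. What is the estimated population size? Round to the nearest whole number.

N̂ = (12+1)(12+1)/(2+1) − 1 = 13·13/3 − 1
= 169/3 − 1 ≈ 56.3 − 1 ≈ 55.3 → 55

N ≈ 55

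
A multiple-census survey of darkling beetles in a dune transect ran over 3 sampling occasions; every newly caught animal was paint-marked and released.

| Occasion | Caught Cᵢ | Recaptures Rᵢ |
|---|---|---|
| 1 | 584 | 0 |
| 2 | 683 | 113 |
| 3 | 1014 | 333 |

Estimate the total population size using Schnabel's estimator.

N = 3518

Marked at large before each occasion: Mᵢ = Σⱼ<ᵢ (Cⱼ − Rⱼ) → M1=0, M2=584, M3=1154
Σ MᵢCᵢ = 0·584 + 584·683 + 1154·1014 = 0 + 398872 + 1170156 = 1569028
Σ Rᵢ = 0 + 113 + 333 = 446
N̂ = 1569028 / 446 = 3518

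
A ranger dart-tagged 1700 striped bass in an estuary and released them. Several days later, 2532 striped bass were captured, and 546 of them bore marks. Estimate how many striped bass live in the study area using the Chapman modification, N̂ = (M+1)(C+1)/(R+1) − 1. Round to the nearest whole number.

N ≈ 7876

N̂ = (1700+1)(2532+1)/(546+1) − 1 = 1701·2533/547 − 1
= 4308633/547 − 1 ≈ 7876.8 − 1 ≈ 7875.8 → 7876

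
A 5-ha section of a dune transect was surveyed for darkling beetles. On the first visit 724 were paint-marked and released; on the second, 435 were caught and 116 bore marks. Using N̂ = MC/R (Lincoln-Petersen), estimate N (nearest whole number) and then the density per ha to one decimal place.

N̂ = 724·435/116 = 314940/116 = 2715
Density = N̂ / area = 2715 / 5 = 543.0 per ha

density ≈ 543.0 darkling beetles per ha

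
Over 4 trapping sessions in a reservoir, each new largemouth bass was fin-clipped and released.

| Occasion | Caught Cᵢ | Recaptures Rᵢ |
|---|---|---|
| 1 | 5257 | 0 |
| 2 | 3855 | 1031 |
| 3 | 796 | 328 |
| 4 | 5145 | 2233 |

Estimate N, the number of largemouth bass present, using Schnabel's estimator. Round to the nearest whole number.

Marked at large before each occasion: Mᵢ = Σⱼ<ᵢ (Cⱼ − Rⱼ) → M1=0, M2=5257, M3=8081, M4=8549
Σ MᵢCᵢ = 0·5257 + 5257·3855 + 8081·796 + 8549·5145 = 0 + 20265735 + 6432476 + 43984605 = 70682816
Σ Rᵢ = 0 + 1031 + 328 + 2233 = 3592
N̂ = 70682816 / 3592 ≈ 19677.8 → 19678

N ≈ 19,678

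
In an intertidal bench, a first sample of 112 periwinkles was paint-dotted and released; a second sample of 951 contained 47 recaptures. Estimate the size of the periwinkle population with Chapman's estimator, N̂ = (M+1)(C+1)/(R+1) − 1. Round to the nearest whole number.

N̂ = (112+1)(951+1)/(47+1) − 1 = 113·952/48 − 1
= 107576/48 − 1 ≈ 2241.2 − 1 ≈ 2240.2 → 2240

N ≈ 2240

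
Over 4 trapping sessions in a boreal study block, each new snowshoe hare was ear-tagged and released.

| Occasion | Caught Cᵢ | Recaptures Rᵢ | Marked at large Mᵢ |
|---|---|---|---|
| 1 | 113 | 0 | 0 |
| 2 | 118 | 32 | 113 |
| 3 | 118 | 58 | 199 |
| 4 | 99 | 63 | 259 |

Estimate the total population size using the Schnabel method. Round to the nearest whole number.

N ≈ 408

Σ MᵢCᵢ = 0·113 + 113·118 + 199·118 + 259·99 = 0 + 13334 + 23482 + 25641 = 62457
Σ Rᵢ = 0 + 32 + 58 + 63 = 153
N̂ = 62457 / 153 ≈ 408.2 → 408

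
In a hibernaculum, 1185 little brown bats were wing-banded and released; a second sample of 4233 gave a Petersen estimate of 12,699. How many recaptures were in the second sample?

R = 395

From N = M·C/R: R = M·C / N = 1185·4233 / 12699 = 5016105 / 12699 = 395.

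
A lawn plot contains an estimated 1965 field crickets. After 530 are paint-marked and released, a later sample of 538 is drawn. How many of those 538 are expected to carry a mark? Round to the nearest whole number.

expected recaptures ≈ 145

The marked fraction of the population is 530/1965, so in a sample of 538 expect C·(M/N) marked.
E[R] = 530 × 538 / 1965 = 285140 / 1965 ≈ 145.1 → 145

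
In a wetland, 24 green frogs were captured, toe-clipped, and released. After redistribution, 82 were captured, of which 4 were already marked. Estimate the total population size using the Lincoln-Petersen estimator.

N = 492

N = (24 × 82) / 4 = 1968 / 4 = 492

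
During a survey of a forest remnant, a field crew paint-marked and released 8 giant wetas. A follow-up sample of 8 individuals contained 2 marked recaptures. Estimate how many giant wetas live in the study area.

If marked individuals mix randomly, R/C ≈ M/N, giving N ≈ M·C/R.
N = (8 × 8) / 2 = 64 / 2 = 32

N = 32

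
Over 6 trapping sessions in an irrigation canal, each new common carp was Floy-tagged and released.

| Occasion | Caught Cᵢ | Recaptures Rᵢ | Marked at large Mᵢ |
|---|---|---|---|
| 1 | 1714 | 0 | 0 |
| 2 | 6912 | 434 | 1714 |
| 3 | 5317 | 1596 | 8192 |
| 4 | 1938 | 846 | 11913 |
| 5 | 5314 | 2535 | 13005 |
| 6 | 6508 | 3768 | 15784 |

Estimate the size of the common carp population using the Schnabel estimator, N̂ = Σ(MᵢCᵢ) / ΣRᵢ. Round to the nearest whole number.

Σ MᵢCᵢ = 0·1714 + 1714·6912 + 8192·5317 + 11913·1938 + 13005·5314 + 15784·6508 = 0 + 11847168 + 43556864 + 23087394 + 69108570 + 102722272 = 250322268
Σ Rᵢ = 0 + 434 + 1596 + 846 + 2535 + 3768 = 9179
N̂ = 250322268 / 9179 ≈ 27271.2 → 27271

N ≈ 27,271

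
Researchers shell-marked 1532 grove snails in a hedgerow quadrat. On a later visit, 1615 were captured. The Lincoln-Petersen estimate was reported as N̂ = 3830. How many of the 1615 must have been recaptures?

R = 646

From N = M·C/R: R = M·C / N = 1532·1615 / 3830 = 2474180 / 3830 = 646.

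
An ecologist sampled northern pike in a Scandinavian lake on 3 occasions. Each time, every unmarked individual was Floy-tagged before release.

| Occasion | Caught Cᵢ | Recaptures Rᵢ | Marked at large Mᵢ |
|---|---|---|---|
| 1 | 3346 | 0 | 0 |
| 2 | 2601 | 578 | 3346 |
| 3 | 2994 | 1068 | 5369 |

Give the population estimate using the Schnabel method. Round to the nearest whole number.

Σ MᵢCᵢ = 0·3346 + 3346·2601 + 5369·2994 = 0 + 8702946 + 16074786 = 24777732
Σ Rᵢ = 0 + 578 + 1068 = 1646
N̂ = 24777732 / 1646 ≈ 15053.3 → 15053

N ≈ 15,053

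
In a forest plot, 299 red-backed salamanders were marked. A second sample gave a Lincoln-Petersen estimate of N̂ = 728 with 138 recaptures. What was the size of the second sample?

From N = M·C/R: C = N·R / M = 728·138 / 299 = 100464 / 299 = 336.

C = 336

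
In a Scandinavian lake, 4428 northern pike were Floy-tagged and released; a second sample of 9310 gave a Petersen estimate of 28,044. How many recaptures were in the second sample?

From N = M·C/R: R = M·C / N = 4428·9310 / 28044 = 41224680 / 28044 = 1470.

R = 1470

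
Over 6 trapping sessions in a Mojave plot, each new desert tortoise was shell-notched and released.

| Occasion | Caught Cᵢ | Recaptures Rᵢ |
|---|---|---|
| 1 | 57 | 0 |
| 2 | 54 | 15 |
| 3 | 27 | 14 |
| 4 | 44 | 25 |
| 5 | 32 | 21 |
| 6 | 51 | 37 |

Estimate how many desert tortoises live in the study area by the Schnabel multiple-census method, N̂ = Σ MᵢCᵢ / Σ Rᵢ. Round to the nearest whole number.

N ≈ 193

Marked at large before each occasion: Mᵢ = Σⱼ<ᵢ (Cⱼ − Rⱼ) → M1=0, M2=57, M3=96, M4=109, M5=128, M6=139
Σ MᵢCᵢ = 0·57 + 57·54 + 96·27 + 109·44 + 128·32 + 139·51 = 0 + 3078 + 2592 + 4796 + 4096 + 7089 = 21651
Σ Rᵢ = 0 + 15 + 14 + 25 + 21 + 37 = 112
N̂ = 21651 / 112 ≈ 193.3 → 193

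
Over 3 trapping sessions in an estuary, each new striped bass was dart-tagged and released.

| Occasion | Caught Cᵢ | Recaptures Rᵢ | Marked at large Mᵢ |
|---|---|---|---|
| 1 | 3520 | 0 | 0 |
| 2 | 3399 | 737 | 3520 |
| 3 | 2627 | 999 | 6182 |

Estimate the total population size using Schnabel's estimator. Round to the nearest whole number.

Σ MᵢCᵢ = 0·3520 + 3520·3399 + 6182·2627 = 0 + 11964480 + 16240114 = 28204594
Σ Rᵢ = 0 + 737 + 999 = 1736
N̂ = 28204594 / 1736 ≈ 16246.9 → 16247

N ≈ 16,247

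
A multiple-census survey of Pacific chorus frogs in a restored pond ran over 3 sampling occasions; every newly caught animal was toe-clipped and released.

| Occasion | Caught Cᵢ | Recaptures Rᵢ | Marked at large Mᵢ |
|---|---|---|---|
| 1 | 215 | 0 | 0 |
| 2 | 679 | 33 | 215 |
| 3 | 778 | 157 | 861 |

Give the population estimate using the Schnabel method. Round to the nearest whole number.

Σ MᵢCᵢ = 0·215 + 215·679 + 861·778 = 0 + 145985 + 669858 = 815843
Σ Rᵢ = 0 + 33 + 157 = 190
N̂ = 815843 / 190 ≈ 4293.9 → 4294

N ≈ 4294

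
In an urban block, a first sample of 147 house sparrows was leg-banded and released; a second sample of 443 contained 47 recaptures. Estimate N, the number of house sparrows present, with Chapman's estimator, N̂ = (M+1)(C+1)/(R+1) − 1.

N = 1368

N̂ = (147+1)(443+1)/(47+1) − 1 = 148·444/48 − 1
= 65712/48 − 1 = 1369 − 1 = 1368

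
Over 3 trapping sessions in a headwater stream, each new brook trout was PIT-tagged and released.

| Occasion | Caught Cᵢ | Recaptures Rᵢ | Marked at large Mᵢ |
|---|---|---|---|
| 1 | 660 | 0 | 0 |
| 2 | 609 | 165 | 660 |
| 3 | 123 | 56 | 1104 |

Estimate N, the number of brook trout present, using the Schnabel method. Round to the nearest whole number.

N ≈ 2433

Σ MᵢCᵢ = 0·660 + 660·609 + 1104·123 = 0 + 401940 + 135792 = 537732
Σ Rᵢ = 0 + 165 + 56 = 221
N̂ = 537732 / 221 ≈ 2433.2 → 2433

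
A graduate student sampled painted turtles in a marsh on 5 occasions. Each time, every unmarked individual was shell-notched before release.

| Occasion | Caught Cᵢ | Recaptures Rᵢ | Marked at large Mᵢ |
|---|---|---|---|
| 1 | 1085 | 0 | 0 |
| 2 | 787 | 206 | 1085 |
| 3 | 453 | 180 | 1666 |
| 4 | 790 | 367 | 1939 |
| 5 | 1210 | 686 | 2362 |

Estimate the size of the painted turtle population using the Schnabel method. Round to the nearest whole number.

Σ MᵢCᵢ = 0·1085 + 1085·787 + 1666·453 + 1939·790 + 2362·1210 = 0 + 853895 + 754698 + 1531810 + 2858020 = 5998423
Σ Rᵢ = 0 + 206 + 180 + 367 + 686 = 1439
N̂ = 5998423 / 1439 ≈ 4168.47 → 4168

N ≈ 4168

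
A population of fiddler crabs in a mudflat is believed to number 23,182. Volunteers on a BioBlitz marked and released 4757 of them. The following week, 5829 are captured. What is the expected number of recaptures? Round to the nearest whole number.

The marked fraction of the population is 4757/23182, so in a sample of 5829 expect C·(M/N) marked.
E[R] = 4757 × 5829 / 23182 = 27728553 / 23182 ≈ 1196.1 → 1196

expected recaptures ≈ 1196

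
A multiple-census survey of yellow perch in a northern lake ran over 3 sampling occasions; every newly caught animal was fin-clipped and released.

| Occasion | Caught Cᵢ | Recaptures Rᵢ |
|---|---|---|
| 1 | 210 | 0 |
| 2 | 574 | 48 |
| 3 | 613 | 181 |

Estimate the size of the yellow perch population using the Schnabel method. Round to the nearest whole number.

N ≈ 2497

Marked at large before each occasion: Mᵢ = Σⱼ<ᵢ (Cⱼ − Rⱼ) → M1=0, M2=210, M3=736
Σ MᵢCᵢ = 0·210 + 210·574 + 736·613 = 0 + 120540 + 451168 = 571708
Σ Rᵢ = 0 + 48 + 181 = 229
N̂ = 571708 / 229 ≈ 2496.5 → 2497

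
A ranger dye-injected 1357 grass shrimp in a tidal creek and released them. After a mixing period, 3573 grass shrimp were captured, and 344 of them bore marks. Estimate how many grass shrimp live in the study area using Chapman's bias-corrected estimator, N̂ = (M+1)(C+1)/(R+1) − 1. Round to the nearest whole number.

N̂ = (1357+1)(3573+1)/(344+1) − 1 = 1358·3574/345 − 1
= 4853492/345 − 1 ≈ 14068.1 − 1 ≈ 14067.1 → 14067

N ≈ 14,067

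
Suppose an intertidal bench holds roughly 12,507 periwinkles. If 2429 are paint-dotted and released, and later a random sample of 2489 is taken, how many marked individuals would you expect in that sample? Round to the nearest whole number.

expected recaptures ≈ 483

The marked fraction of the population is 2429/12507, so in a sample of 2489 expect C·(M/N) marked.
E[R] = 2429 × 2489 / 12507 = 6045781 / 12507 ≈ 483.4 → 483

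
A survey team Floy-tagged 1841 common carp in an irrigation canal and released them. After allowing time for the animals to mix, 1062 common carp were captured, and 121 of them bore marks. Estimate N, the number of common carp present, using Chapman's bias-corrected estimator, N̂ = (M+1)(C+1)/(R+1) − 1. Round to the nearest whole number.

N̂ = (1841+1)(1062+1)/(121+1) − 1 = 1842·1063/122 − 1
= 1958046/122 − 1 ≈ 16049.6 − 1 ≈ 16048.6 → 16049

N ≈ 16,049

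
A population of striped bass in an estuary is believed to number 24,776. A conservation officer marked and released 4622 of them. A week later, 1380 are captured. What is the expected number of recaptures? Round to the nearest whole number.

expected recaptures ≈ 257

Expected recaptures E[R] = M·C / N.
E[R] = 4622 × 1380 / 24776 = 6378360 / 24776 ≈ 257.4 → 257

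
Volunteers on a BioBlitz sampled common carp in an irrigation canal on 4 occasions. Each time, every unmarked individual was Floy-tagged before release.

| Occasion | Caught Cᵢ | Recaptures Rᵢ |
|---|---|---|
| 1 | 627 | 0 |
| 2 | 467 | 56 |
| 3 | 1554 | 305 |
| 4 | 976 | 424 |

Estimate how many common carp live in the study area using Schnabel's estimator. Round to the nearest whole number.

Marked at large before each occasion: Mᵢ = Σⱼ<ᵢ (Cⱼ − Rⱼ) → M1=0, M2=627, M3=1038, M4=2287
Σ MᵢCᵢ = 0·627 + 627·467 + 1038·1554 + 2287·976 = 0 + 292809 + 1613052 + 2232112 = 4137973
Σ Rᵢ = 0 + 56 + 305 + 424 = 785
N̂ = 4137973 / 785 ≈ 5271.3 → 5271

N ≈ 5271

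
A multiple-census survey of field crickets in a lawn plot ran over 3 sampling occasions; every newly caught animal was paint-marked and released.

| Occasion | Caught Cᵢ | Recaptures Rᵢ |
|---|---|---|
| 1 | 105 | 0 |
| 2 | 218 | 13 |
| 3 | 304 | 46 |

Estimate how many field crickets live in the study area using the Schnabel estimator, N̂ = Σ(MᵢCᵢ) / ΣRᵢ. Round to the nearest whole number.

N ≈ 1985

Marked at large before each occasion: Mᵢ = Σⱼ<ᵢ (Cⱼ − Rⱼ) → M1=0, M2=105, M3=310
Σ MᵢCᵢ = 0·105 + 105·218 + 310·304 = 0 + 22890 + 94240 = 117130
Σ Rᵢ = 0 + 13 + 46 = 59
N̂ = 117130 / 59 ≈ 1985.3 → 1985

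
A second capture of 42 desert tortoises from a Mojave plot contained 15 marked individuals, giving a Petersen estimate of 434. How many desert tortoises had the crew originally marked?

M = 155

From N = M·C/R: M = N·R / C = 434·15 / 42 = 6510 / 42 = 155.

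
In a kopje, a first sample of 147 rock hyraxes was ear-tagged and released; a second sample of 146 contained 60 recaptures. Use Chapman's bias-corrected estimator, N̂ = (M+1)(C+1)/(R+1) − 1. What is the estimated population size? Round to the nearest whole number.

N ≈ 356

N̂ = (147+1)(146+1)/(60+1) − 1 = 148·147/61 − 1
= 21756/61 − 1 ≈ 356.7 − 1 ≈ 355.7 → 356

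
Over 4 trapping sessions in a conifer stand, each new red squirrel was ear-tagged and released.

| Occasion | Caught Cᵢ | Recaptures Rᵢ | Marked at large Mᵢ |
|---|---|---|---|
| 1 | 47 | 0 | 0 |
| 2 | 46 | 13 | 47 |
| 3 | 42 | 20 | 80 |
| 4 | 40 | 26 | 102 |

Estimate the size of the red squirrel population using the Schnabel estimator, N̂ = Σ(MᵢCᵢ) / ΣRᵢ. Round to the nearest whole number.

N ≈ 163

Σ MᵢCᵢ = 0·47 + 47·46 + 80·42 + 102·40 = 0 + 2162 + 3360 + 4080 = 9602
Σ Rᵢ = 0 + 13 + 20 + 26 = 59
N̂ = 9602 / 59 ≈ 162.7 → 163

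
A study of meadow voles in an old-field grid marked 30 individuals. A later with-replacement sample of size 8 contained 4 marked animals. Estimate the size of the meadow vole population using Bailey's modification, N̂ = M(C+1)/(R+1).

N = 54

N̂ = 30·(8+1)/(4+1) = 30·9/5 = 270/5 = 54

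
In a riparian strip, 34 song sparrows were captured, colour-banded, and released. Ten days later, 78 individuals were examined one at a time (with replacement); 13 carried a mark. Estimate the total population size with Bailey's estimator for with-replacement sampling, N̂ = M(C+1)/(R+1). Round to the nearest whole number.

N ≈ 192

N̂ = 34·(78+1)/(13+1) = 34·79/14 = 2686/14 ≈ 191.9 → 192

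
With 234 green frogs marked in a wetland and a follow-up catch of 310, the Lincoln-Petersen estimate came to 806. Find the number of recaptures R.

R = 90

From N = M·C/R: R = M·C / N = 234·310 / 806 = 72540 / 806 = 90.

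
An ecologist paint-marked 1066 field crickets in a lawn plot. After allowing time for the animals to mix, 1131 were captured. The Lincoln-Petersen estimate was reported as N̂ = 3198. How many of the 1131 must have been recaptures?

R = 377

From N = M·C/R: R = M·C / N = 1066·1131 / 3198 = 1205646 / 3198 = 377.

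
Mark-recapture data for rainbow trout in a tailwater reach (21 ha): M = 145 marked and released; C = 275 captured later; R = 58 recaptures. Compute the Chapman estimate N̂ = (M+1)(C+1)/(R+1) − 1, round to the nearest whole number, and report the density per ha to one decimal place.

density ≈ 32.5 rainbow trout per ha

N̂ = 146·276/59 − 1 = 40296/59 − 1 ≈ 682.0 → 682
Density = N̂ / area = 682 / 21 ≈ 32.48 → 32.5 per ha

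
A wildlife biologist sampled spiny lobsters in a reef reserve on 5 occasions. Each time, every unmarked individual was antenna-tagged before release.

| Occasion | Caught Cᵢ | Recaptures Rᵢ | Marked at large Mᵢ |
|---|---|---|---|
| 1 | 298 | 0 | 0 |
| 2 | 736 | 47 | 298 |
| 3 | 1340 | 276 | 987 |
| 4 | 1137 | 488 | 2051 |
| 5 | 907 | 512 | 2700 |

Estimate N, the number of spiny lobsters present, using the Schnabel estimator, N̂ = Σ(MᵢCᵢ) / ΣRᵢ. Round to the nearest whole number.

N ≈ 4779

Σ MᵢCᵢ = 0·298 + 298·736 + 987·1340 + 2051·1137 + 2700·907 = 0 + 219328 + 1322580 + 2331987 + 2448900 = 6322795
Σ Rᵢ = 0 + 47 + 276 + 488 + 512 = 1323
N̂ = 6322795 / 1323 ≈ 4779.1 → 4779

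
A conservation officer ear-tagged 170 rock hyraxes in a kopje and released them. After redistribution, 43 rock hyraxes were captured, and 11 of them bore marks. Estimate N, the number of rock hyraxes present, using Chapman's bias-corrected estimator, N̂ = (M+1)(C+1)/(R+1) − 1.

N̂ = (170+1)(43+1)/(11+1) − 1 = 171·44/12 − 1
= 7524/12 − 1 = 627 − 1 = 626

N = 626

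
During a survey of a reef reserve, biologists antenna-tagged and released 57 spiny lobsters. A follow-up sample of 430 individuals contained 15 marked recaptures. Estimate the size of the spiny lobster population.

N = 1634

N = (57 × 430) / 15 = 24510 / 15 = 1634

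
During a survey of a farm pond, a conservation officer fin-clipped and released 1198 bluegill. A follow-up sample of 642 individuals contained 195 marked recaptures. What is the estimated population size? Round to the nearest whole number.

N ≈ 3944

N = (1198 × 642) / 195 = 769116 / 195 ≈ 3944.2 → 3944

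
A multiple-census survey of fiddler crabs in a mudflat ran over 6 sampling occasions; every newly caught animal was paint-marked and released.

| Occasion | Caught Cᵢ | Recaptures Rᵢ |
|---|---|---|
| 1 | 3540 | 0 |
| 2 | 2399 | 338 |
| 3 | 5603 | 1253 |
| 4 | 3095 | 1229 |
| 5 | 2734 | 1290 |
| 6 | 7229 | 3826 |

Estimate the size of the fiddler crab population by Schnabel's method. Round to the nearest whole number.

N ≈ 25,056

Marked at large before each occasion: Mᵢ = Σⱼ<ᵢ (Cⱼ − Rⱼ) → M1=0, M2=3540, M3=5601, M4=9951, M5=11817, M6=13261
Σ MᵢCᵢ = 0·3540 + 3540·2399 + 5601·5603 + 9951·3095 + 11817·2734 + 13261·7229 = 0 + 8492460 + 31382403 + 30798345 + 32307678 + 95863769 = 198844655
Σ Rᵢ = 0 + 338 + 1253 + 1229 + 1290 + 3826 = 7936
N̂ = 198844655 / 7936 ≈ 25056.0 → 25056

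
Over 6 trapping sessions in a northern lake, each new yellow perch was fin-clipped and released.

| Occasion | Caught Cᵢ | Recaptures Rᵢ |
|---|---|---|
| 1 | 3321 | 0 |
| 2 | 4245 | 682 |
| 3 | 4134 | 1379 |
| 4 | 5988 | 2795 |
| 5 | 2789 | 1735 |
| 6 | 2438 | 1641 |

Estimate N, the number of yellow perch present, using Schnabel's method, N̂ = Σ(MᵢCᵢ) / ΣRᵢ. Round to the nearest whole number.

N ≈ 20,641

Marked at large before each occasion: Mᵢ = Σⱼ<ᵢ (Cⱼ − Rⱼ) → M1=0, M2=3321, M3=6884, M4=9639, M5=12832, M6=13886
Σ MᵢCᵢ = 0·3321 + 3321·4245 + 6884·4134 + 9639·5988 + 12832·2789 + 13886·2438 = 0 + 14097645 + 28458456 + 57718332 + 35788448 + 33854068 = 169916949
Σ Rᵢ = 0 + 682 + 1379 + 2795 + 1735 + 1641 = 8232
N̂ = 169916949 / 8232 ≈ 20641.0 → 20641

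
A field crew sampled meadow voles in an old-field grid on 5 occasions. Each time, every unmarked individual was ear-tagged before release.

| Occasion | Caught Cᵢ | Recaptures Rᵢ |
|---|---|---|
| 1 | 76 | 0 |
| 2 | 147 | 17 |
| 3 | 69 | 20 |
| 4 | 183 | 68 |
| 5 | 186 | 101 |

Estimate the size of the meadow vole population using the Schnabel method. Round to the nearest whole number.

Marked at large before each occasion: Mᵢ = Σⱼ<ᵢ (Cⱼ − Rⱼ) → M1=0, M2=76, M3=206, M4=255, M5=370
Σ MᵢCᵢ = 0·76 + 76·147 + 206·69 + 255·183 + 370·186 = 0 + 11172 + 14214 + 46665 + 68820 = 140871
Σ Rᵢ = 0 + 17 + 20 + 68 + 101 = 206
N̂ = 140871 / 206 ≈ 683.8 → 684

N ≈ 684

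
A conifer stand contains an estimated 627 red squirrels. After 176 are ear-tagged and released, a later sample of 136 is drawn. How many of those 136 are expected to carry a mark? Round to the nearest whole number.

expected recaptures ≈ 38

The marked fraction of the population is 176/627, so in a sample of 136 expect C·(M/N) marked.
E[R] = 176 × 136 / 627 = 23936 / 627 ≈ 38.2 → 38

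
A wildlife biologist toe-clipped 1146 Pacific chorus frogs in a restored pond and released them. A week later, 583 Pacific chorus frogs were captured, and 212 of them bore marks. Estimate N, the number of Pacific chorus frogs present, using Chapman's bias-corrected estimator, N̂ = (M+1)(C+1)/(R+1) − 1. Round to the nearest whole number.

N̂ = (1146+1)(583+1)/(212+1) − 1 = 1147·584/213 − 1
= 669848/213 − 1 ≈ 3144.8 − 1 ≈ 3143.8 → 3144

N ≈ 3144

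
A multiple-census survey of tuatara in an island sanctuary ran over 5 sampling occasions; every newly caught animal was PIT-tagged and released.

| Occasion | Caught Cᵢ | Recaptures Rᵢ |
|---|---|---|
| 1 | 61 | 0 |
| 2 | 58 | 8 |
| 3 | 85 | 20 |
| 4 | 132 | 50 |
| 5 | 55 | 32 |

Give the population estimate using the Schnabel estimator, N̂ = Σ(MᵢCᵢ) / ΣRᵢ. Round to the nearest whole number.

Marked at large before each occasion: Mᵢ = Σⱼ<ᵢ (Cⱼ − Rⱼ) → M1=0, M2=61, M3=111, M4=176, M5=258
Σ MᵢCᵢ = 0·61 + 61·58 + 111·85 + 176·132 + 258·55 = 0 + 3538 + 9435 + 23232 + 14190 = 50395
Σ Rᵢ = 0 + 8 + 20 + 50 + 32 = 110
N̂ = 50395 / 110 ≈ 458.1 → 458

N ≈ 458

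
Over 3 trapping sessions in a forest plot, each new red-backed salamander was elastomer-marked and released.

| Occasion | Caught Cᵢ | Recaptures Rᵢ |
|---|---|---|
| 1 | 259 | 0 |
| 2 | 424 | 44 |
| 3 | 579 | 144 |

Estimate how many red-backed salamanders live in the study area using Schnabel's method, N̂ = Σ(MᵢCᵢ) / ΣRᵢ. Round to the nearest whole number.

N ≈ 2552

Marked at large before each occasion: Mᵢ = Σⱼ<ᵢ (Cⱼ − Rⱼ) → M1=0, M2=259, M3=639
Σ MᵢCᵢ = 0·259 + 259·424 + 639·579 = 0 + 109816 + 369981 = 479797
Σ Rᵢ = 0 + 44 + 144 = 188
N̂ = 479797 / 188 ≈ 2552.1 → 2552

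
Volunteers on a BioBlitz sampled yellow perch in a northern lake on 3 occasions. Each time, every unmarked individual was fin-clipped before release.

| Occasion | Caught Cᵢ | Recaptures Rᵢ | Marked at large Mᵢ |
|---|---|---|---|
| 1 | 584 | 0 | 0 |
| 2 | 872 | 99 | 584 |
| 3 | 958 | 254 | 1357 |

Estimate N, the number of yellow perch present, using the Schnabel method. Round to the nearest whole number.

N ≈ 5125

Σ MᵢCᵢ = 0·584 + 584·872 + 1357·958 = 0 + 509248 + 1300006 = 1809254
Σ Rᵢ = 0 + 99 + 254 = 353
N̂ = 1809254 / 353 ≈ 5125.4 → 5125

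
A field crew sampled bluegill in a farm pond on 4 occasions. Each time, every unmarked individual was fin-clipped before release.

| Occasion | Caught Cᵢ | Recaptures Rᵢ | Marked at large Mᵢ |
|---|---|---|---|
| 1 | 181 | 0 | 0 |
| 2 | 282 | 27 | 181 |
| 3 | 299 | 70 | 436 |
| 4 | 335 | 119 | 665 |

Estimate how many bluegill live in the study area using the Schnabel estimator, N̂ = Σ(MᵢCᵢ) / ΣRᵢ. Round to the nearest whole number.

Σ MᵢCᵢ = 0·181 + 181·282 + 436·299 + 665·335 = 0 + 51042 + 130364 + 222775 = 404181
Σ Rᵢ = 0 + 27 + 70 + 119 = 216
N̂ = 404181 / 216 ≈ 1871.2 → 1871

N ≈ 1871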